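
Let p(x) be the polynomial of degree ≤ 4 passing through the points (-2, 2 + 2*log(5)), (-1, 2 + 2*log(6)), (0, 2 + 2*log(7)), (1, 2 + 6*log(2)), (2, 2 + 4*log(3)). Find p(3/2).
2 + log(384*3**(17/32)*5**(59/64)*7**(29/32)/245)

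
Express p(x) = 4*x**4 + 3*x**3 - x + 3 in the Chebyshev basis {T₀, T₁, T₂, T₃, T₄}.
(9/2)T₀ + (5/4)T₁ + (2)T₂ + (3/4)T₃ + (1/2)T₄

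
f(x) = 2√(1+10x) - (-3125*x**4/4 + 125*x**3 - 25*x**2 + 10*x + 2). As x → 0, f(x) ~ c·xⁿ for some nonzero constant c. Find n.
5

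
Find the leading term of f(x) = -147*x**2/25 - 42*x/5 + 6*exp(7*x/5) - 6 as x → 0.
343*x**3/125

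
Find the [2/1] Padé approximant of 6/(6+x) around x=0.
1/(x/6 + 1)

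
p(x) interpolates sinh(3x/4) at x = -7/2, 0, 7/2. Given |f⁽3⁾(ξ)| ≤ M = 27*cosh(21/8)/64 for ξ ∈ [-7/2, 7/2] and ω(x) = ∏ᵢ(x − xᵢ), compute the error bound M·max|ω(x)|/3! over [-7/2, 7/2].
343*sqrt(3)*cosh(21/8)/512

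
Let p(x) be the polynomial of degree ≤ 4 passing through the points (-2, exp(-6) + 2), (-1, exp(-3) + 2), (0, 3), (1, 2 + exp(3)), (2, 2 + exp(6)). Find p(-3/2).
((-5*exp(6) + 186 + 28*exp(3))*exp(6) + 35 + 140*exp(3))*exp(-6)/128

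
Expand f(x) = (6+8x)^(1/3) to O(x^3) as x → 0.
6**(1/3) + 4*6**(1/3)*x/9 - 16*6**(1/3)*x**2/81 + O(x**3)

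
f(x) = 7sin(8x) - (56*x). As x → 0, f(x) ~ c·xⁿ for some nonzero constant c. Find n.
3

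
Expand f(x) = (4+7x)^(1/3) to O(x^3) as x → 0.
2**(2/3) + 7*2**(2/3)*x/12 - 49*2**(2/3)*x**2/144 + O(x**3)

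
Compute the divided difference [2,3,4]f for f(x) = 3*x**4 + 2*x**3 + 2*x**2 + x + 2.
185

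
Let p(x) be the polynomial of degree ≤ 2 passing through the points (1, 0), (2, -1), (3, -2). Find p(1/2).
1/2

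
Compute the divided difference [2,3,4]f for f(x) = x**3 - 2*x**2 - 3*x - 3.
7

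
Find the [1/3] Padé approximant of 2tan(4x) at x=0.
8*x/(1 - 16*x**2/3)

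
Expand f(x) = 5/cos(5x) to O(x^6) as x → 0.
5 + 125*x**2/2 + 15625*x**4/24 + O(x**6)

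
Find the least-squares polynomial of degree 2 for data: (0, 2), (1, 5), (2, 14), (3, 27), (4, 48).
74/35 + (-1/35)x + (20/7)x²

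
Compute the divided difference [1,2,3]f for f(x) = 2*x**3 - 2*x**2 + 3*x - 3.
10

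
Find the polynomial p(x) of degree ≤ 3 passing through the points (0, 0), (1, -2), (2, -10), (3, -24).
-3*x**2 + x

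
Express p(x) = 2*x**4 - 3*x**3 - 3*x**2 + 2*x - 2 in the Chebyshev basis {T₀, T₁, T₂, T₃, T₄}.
(-11/4)T₀ + (-1/4)T₁ + (-1/2)T₂ + (-3/4)T₃ + (1/4)T₄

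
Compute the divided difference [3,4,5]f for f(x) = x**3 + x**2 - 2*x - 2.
13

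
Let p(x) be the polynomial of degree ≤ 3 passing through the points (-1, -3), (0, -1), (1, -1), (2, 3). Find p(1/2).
-9/8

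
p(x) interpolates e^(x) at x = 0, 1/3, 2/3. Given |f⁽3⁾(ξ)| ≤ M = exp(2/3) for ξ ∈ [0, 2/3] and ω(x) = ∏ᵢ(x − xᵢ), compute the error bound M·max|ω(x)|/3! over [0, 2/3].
sqrt(3)*exp(2/3)/729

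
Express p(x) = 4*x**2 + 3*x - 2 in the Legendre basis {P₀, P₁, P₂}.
(-2/3)P₀ + (3)P₁ + (8/3)P₂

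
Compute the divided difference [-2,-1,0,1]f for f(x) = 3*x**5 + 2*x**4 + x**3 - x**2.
12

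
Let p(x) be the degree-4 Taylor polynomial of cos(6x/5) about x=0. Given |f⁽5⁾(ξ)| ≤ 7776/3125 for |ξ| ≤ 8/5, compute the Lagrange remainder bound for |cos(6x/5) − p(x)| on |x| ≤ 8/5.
10616832/48828125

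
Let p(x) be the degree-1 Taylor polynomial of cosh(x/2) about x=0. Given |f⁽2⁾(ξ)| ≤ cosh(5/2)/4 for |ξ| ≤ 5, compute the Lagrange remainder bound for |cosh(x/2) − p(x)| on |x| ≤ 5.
25*cosh(5/2)/8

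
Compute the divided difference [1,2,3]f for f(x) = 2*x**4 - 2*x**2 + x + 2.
48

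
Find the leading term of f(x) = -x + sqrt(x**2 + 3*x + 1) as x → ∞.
3/2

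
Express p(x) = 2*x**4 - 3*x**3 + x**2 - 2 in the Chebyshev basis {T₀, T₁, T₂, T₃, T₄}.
(-3/4)T₀ + (-9/4)T₁ + (3/2)T₂ + (-3/4)T₃ + (1/4)T₄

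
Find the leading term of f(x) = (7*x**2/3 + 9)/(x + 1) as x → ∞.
7*x/3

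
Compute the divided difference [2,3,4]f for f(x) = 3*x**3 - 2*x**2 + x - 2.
25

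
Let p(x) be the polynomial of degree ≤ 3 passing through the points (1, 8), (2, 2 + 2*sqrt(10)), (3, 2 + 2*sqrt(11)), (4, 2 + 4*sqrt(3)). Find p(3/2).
-5*sqrt(11)/8 + sqrt(3)/4 + 31/8 + 15*sqrt(10)/8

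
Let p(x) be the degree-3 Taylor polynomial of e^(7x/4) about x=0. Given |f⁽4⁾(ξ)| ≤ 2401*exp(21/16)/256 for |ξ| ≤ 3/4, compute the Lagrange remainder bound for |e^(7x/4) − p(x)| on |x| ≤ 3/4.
64827*exp(21/16)/524288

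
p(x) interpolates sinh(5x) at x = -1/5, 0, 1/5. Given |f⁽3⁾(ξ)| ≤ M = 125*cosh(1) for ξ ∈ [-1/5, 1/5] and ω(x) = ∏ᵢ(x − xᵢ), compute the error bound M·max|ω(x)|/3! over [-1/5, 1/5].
sqrt(3)*cosh(1)/27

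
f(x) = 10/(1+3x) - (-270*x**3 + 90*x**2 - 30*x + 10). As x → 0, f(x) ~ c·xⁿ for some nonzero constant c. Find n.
4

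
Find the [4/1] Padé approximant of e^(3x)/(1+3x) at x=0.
(159*x**4/40 + 21*x**3/5 + 9*x**2/2 + 44*x/15 + 1)/(44*x/15 + 1)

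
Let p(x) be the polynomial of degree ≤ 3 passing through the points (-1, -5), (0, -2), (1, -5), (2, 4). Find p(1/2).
-31/8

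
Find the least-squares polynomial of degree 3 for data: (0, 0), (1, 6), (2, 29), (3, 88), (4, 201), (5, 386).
5/126 + (2437/756)x + (-55/126)x² + (329/108)x³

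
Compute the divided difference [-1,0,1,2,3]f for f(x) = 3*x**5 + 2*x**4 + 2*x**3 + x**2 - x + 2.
17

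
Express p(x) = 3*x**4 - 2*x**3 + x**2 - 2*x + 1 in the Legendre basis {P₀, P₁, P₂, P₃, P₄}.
(29/15)P₀ + (-16/5)P₁ + (50/21)P₂ + (-4/5)P₃ + (24/35)P₄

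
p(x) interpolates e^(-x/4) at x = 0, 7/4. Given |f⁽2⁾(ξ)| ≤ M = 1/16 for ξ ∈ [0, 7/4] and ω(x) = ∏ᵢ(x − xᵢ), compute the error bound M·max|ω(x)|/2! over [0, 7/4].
49/2048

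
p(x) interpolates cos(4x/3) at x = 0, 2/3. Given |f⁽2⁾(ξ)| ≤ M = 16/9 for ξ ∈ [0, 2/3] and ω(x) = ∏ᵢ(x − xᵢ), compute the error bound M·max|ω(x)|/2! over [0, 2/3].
8/81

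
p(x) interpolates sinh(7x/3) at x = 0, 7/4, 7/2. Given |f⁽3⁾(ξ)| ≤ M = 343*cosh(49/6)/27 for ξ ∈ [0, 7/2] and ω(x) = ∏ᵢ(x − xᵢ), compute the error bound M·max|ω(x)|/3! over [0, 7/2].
117649*sqrt(3)*cosh(49/6)/46656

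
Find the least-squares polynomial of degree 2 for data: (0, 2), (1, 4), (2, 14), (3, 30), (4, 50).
8/5 + (1/5)x + (3)x²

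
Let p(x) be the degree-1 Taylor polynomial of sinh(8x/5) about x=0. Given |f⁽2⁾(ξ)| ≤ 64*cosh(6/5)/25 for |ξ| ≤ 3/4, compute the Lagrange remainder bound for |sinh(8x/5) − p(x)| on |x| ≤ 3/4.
18*cosh(6/5)/25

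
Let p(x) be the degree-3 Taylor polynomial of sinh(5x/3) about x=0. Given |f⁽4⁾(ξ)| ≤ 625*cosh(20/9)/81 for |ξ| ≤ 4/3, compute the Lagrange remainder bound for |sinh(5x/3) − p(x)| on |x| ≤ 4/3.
20000*cosh(20/9)/19683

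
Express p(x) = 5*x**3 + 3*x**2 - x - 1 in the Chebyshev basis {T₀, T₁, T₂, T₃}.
(1/2)T₀ + (11/4)T₁ + (3/2)T₂ + (5/4)T₃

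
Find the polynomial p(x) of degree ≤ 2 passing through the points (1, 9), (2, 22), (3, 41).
3*x**2 + 4*x + 2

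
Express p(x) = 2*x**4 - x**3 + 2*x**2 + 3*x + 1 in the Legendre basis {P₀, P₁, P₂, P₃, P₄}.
(31/15)P₀ + (12/5)P₁ + (52/21)P₂ + (-2/5)P₃ + (16/35)P₄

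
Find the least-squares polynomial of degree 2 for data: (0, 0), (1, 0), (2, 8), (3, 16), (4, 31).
-11/35 + (-27/35)x + (15/7)x²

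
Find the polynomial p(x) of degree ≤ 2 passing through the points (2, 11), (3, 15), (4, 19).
4*x + 3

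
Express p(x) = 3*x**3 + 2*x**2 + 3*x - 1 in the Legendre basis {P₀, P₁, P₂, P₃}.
(-1/3)P₀ + (24/5)P₁ + (4/3)P₂ + (6/5)P₃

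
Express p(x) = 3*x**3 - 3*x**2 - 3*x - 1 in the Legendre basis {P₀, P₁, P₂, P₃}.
(-2)P₀ + (-6/5)P₁ + (-2)P₂ + (6/5)P₃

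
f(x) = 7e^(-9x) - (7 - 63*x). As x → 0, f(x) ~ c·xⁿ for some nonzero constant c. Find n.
2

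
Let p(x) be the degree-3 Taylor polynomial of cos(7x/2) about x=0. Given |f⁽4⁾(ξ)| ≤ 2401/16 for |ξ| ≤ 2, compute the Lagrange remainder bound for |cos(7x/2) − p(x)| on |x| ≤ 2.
2401/24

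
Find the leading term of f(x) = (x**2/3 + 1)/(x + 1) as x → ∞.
x/3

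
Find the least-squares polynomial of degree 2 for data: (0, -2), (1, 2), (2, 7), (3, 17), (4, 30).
-12/7 + (93/70)x + (23/14)x²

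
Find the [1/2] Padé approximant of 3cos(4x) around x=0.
3/(8*x**2 + 1)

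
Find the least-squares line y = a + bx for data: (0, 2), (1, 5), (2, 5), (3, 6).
a = 27/10, b = 6/5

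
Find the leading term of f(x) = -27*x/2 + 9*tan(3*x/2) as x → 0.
81*x**3/8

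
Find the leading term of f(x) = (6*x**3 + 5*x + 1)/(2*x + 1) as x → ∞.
3*x**2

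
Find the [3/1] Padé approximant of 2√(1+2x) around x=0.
(-x**3/4 + 3*x**2/2 + 9*x/2 + 2)/(5*x/4 + 1)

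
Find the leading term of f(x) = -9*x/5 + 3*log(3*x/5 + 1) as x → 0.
-27*x**2/50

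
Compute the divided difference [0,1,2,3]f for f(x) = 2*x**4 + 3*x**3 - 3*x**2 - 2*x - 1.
15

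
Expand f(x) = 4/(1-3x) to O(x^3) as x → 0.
4 + 12*x + 36*x**2 + O(x**3)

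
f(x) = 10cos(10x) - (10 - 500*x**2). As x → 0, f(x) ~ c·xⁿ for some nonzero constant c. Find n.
4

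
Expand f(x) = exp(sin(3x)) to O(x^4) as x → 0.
1 + 3*x + 9*x**2/2 + O(x**4)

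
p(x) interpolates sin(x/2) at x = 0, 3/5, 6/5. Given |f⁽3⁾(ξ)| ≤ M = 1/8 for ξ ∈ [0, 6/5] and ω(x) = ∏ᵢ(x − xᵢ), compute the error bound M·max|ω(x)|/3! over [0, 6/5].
sqrt(3)/1000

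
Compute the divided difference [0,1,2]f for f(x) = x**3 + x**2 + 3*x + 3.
4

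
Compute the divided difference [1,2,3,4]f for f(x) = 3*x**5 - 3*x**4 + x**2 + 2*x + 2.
165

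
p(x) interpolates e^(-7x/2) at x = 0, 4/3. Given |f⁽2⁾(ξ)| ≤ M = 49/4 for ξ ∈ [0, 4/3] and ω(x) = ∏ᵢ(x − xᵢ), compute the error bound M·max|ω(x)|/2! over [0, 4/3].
49/18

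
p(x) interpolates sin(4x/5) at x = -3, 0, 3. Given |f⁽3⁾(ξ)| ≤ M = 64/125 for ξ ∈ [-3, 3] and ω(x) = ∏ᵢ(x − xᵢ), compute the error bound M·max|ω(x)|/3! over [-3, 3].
64*sqrt(3)/125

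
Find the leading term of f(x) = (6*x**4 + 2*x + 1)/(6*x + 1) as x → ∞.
x**3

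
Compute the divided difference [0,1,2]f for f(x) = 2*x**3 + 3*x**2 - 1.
9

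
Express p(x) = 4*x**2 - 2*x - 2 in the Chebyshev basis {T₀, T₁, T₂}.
(-2)T₁ + (2)T₂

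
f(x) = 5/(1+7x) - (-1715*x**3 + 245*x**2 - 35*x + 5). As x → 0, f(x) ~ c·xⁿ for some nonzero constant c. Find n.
4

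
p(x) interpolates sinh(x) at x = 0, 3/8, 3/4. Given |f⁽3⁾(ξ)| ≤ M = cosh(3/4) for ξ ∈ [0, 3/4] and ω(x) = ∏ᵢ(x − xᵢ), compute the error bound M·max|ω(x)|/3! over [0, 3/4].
sqrt(3)*cosh(3/4)/512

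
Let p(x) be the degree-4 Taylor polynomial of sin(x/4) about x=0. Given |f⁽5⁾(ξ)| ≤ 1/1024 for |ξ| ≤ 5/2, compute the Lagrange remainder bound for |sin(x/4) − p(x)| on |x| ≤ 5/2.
625/786432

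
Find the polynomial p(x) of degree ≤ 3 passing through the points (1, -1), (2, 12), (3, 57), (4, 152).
3*x**3 - 2*x**2 - 2*x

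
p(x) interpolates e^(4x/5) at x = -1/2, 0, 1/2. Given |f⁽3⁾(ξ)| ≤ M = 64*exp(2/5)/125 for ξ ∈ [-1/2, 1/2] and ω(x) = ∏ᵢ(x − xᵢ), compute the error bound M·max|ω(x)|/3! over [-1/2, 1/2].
8*sqrt(3)*exp(2/5)/3375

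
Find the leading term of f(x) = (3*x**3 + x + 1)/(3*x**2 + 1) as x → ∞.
x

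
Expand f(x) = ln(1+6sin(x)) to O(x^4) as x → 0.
6*x - 18*x**2 + 71*x**3 + O(x**4)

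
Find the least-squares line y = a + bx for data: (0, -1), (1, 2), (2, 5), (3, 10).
a = -7/5, b = 18/5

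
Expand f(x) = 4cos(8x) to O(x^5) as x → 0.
4 - 128*x**2 + 2048*x**4/3 + O(x**5)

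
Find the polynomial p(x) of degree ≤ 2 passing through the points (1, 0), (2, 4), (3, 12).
2*x**2 - 2*x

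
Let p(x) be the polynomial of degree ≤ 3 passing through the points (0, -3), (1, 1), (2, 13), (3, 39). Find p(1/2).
-13/8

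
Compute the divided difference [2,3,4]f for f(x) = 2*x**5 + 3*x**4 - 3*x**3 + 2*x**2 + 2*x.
710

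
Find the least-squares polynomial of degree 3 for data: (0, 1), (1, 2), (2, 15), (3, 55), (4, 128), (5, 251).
127/126 + (-1399/756)x + (185/252)x² + (52/27)x³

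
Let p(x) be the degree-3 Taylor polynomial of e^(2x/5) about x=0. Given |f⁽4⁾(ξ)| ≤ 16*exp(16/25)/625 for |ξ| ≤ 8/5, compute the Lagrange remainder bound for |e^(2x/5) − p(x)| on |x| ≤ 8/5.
8192*exp(16/25)/1171875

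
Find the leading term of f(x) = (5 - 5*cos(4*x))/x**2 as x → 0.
40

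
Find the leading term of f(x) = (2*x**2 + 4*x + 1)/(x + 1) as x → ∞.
2*x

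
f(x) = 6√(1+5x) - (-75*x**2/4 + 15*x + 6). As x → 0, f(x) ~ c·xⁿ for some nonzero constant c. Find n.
3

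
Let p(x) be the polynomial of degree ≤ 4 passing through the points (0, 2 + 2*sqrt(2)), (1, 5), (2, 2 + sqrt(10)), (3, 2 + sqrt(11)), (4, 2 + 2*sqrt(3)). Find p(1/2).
-35*sqrt(10)/64 - 5*sqrt(3)/64 + 7*sqrt(11)/32 + 35*sqrt(2)/64 + 169/32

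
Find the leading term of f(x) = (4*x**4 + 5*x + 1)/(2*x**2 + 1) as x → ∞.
2*x**2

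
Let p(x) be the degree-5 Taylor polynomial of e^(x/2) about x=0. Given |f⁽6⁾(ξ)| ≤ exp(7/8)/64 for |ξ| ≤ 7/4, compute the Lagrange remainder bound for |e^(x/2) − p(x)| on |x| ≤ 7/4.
117649*exp(7/8)/188743680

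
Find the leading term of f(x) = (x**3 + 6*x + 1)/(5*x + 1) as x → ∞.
x**2/5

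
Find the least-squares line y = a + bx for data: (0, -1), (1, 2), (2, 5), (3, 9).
a = -6/5, b = 33/10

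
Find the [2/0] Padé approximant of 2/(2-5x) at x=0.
25*x**2/4 + 5*x/2 + 1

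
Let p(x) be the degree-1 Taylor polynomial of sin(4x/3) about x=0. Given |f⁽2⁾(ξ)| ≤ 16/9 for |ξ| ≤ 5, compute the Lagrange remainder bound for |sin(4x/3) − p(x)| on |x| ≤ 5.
200/9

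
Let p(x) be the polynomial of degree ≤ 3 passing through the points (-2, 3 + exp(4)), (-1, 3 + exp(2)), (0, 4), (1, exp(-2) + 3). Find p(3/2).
((-5*exp(4) + 13 + 21*exp(2))*exp(2) + 35)*exp(-2)/16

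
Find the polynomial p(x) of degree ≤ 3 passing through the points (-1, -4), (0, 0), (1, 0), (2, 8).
2*x**3 - 2*x**2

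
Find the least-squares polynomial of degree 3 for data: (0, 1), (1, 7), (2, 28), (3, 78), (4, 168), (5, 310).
137/126 + (1261/756)x + (487/252)x² + (109/54)x³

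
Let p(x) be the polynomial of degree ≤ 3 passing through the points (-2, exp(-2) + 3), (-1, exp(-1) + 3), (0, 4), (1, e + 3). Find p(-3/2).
(5 + 15*e + (e + 43)*exp(2))*exp(-2)/16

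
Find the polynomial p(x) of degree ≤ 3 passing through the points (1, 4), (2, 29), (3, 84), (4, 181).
2*x**3 + 3*x**2 + 2*x - 3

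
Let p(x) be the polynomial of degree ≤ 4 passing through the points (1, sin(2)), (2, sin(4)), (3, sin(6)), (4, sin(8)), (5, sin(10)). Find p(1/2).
-45*sin(8)/32 + 189*sin(6)/64 + 35*sin(10)/128 + 315*sin(2)/128 - 105*sin(4)/32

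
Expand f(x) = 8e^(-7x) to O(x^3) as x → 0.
8 - 56*x + 196*x**2 + O(x**3)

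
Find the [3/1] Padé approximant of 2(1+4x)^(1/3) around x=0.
(-128*x**3/81 + 32*x**2/9 + 8*x + 2)/(8*x/3 + 1)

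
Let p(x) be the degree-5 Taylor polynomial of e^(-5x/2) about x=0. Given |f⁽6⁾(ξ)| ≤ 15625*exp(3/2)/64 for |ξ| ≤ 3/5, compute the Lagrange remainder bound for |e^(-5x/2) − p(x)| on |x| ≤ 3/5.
81*exp(3/2)/5120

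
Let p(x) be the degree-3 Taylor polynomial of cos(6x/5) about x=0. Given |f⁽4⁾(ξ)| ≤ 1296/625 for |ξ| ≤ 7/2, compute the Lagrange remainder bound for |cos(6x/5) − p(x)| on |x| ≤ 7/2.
64827/5000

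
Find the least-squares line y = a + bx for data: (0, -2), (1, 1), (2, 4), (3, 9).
a = -12/5, b = 18/5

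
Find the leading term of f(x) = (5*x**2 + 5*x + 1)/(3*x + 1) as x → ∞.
5*x/3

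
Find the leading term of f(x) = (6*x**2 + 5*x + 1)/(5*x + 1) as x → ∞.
6*x/5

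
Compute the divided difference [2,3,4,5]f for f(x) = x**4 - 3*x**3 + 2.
11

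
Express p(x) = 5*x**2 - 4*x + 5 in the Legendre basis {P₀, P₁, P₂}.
(20/3)P₀ + (-4)P₁ + (10/3)P₂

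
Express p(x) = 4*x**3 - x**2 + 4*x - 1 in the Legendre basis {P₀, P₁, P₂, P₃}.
(-4/3)P₀ + (32/5)P₁ + (-2/3)P₂ + (8/5)P₃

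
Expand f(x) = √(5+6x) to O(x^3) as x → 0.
sqrt(5) + 3*sqrt(5)*x/5 - 9*sqrt(5)*x**2/50 + O(x**3)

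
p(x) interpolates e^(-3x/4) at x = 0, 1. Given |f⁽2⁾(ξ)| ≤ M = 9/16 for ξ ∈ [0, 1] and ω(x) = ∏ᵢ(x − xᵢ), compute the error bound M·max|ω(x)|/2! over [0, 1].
9/128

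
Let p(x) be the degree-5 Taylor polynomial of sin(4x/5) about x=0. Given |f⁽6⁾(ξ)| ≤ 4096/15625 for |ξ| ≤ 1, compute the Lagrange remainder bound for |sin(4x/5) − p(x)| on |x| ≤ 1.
256/703125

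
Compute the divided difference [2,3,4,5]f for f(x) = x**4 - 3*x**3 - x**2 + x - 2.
11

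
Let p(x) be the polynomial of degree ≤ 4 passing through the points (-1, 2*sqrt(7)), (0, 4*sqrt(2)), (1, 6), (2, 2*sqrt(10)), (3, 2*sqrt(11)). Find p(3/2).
-5*sqrt(2)/8 - 5*sqrt(11)/64 + 3*sqrt(7)/64 + 15*sqrt(10)/16 + 135/32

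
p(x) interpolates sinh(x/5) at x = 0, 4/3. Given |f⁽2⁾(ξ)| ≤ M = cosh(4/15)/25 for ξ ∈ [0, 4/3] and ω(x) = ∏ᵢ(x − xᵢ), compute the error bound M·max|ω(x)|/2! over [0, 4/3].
2*cosh(4/15)/225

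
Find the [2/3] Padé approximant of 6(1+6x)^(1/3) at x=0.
(84*x**2 + 48*x + 6)/(-4*x**3/3 + 6*x**2 + 6*x + 1)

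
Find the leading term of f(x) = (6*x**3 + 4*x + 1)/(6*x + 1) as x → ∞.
x**2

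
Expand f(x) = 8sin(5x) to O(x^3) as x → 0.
40*x + O(x**3)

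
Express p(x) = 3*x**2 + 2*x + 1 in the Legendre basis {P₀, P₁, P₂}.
(2)P₀ + (2)P₁ + (2)P₂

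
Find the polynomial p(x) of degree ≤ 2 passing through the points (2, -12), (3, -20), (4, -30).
-x**2 - 3*x - 2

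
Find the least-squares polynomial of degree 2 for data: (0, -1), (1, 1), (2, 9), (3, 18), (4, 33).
-8/7 + (11/14)x + (27/14)x²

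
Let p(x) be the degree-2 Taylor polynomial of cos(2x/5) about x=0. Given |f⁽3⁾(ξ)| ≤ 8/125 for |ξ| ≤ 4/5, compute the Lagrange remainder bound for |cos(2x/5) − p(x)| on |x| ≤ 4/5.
256/46875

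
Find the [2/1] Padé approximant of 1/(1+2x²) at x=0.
1 - 2*x**2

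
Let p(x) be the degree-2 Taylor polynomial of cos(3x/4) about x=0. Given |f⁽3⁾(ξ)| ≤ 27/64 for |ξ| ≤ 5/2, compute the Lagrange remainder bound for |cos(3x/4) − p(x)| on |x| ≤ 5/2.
1125/1024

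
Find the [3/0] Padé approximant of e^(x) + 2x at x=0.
x**3/6 + x**2/2 + 3*x + 1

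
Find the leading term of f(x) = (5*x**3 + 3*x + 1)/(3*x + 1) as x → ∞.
5*x**2/3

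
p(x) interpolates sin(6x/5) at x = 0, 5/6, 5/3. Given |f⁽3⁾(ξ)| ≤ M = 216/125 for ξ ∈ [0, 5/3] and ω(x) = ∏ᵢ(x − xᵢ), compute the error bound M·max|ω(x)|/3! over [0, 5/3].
sqrt(3)/27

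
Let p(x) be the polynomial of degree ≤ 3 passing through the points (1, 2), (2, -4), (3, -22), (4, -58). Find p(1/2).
19/8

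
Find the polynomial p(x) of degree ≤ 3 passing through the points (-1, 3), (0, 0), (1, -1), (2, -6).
-x**3 + x**2 - x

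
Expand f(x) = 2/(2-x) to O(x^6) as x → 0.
1 + x/2 + x**2/4 + x**3/8 + x**4/16 + x**5/32 + O(x**6)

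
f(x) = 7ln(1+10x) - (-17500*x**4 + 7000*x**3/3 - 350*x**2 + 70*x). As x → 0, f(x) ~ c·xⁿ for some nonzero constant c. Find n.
5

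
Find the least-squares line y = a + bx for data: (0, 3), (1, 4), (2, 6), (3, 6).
a = 31/10, b = 11/10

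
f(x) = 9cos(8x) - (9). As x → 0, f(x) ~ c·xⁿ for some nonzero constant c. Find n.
2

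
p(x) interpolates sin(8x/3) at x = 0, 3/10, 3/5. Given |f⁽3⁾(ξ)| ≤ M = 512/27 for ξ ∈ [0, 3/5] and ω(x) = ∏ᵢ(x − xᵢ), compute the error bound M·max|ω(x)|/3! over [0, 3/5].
64*sqrt(3)/3375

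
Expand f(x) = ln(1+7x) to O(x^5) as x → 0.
7*x - 49*x**2/2 + 343*x**3/3 - 2401*x**4/4 + O(x**5)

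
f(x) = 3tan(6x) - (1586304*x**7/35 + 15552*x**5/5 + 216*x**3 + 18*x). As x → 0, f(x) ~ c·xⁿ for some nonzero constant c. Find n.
9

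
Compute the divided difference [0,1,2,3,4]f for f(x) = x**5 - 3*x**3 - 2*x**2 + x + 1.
10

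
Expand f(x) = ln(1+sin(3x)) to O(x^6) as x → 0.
3*x - 9*x**2/2 + 9*x**3/2 - 27*x**4/4 + 81*x**5/8 + O(x**6)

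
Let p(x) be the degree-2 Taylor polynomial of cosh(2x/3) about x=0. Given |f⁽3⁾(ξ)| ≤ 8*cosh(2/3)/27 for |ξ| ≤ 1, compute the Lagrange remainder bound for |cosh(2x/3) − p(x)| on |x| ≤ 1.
4*cosh(2/3)/81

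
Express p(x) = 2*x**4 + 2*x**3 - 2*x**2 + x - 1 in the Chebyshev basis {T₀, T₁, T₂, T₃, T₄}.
(-5/4)T₀ + (5/2)T₁ + (1/2)T₃ + (1/4)T₄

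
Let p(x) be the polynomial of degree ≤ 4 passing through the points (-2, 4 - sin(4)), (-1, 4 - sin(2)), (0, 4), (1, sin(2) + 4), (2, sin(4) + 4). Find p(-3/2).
-7*sin(2)/8 - 5*sin(4)/16 + 4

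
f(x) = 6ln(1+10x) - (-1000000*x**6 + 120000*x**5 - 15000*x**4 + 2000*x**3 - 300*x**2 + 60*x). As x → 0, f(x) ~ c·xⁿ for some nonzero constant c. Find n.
7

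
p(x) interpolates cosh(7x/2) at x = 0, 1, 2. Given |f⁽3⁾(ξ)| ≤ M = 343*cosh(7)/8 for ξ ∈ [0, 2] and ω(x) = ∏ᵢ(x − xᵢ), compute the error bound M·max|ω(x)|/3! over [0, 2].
343*sqrt(3)*cosh(7)/216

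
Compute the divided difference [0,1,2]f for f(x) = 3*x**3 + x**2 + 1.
10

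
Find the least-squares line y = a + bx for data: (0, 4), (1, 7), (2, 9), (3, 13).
a = 39/10, b = 29/10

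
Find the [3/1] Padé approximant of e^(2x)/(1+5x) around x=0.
(1106*x**3/753 + 496*x**2/251 + 504*x/251 + 1)/(1257*x/251 + 1)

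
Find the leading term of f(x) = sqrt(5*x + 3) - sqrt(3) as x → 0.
5*sqrt(3)*x/6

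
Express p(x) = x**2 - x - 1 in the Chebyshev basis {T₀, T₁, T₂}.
(-1/2)T₀ - T₁ + (1/2)T₂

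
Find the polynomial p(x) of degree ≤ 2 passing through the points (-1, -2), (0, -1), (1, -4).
-2*x**2 - x - 1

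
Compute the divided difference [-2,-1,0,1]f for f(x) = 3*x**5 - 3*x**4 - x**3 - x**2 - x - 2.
20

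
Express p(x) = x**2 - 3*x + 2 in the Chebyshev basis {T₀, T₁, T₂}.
(5/2)T₀ + (-3)T₁ + (1/2)T₂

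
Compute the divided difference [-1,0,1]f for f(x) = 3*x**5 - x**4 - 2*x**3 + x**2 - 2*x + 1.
0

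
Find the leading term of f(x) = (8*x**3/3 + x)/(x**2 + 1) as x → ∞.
8*x/3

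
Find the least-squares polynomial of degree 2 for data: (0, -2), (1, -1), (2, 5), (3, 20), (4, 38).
-72/35 + (-153/70)x + (43/14)x²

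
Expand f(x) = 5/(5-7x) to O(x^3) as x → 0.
1 + 7*x/5 + 49*x**2/25 + O(x**3)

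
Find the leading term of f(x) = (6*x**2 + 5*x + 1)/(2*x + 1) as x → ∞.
3*x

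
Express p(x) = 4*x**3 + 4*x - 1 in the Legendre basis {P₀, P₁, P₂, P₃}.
-P₀ + (32/5)P₁ + (8/5)P₃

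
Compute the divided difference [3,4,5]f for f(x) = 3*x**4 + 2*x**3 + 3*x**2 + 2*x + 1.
318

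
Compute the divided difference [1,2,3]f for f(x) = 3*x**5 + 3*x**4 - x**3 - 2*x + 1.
339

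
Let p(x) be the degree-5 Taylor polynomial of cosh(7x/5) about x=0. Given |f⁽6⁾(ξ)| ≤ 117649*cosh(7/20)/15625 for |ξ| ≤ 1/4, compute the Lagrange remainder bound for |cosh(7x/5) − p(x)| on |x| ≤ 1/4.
117649*cosh(7/20)/46080000000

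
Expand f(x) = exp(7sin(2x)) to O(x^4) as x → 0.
1 + 14*x + 98*x**2 + 448*x**3 + O(x**4)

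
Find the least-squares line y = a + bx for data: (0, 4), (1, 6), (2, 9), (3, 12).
a = 37/10, b = 27/10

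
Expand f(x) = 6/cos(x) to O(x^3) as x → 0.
6 + 3*x**2 + O(x**3)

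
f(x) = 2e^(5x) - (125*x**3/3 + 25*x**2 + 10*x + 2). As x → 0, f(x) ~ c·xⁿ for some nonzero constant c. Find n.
4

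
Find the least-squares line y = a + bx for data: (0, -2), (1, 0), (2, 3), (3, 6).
a = -23/10, b = 27/10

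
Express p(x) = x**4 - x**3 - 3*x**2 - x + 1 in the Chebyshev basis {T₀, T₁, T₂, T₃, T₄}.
(-1/8)T₀ + (-7/4)T₁ - T₂ + (-1/4)T₃ + (1/8)T₄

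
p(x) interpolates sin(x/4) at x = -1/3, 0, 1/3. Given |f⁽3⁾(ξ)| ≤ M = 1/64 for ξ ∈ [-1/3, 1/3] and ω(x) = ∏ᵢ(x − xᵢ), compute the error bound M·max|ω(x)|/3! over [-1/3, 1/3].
sqrt(3)/46656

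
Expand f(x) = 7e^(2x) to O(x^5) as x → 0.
7 + 14*x + 14*x**2 + 28*x**3/3 + 14*x**4/3 + O(x**5)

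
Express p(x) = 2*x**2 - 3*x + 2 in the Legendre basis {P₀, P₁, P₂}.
(8/3)P₀ + (-3)P₁ + (4/3)P₂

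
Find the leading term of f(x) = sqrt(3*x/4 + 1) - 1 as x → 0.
3*x/8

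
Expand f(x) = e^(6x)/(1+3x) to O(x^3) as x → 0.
1 + 3*x + 9*x**2 + O(x**3)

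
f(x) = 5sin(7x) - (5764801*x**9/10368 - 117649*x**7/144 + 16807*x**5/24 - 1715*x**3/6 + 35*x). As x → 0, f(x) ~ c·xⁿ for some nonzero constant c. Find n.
11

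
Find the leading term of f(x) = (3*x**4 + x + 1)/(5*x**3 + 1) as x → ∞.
3*x/5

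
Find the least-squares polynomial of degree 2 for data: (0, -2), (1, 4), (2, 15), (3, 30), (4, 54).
-59/35 + (83/35)x + (20/7)x²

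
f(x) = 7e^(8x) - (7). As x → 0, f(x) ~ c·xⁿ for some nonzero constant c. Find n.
1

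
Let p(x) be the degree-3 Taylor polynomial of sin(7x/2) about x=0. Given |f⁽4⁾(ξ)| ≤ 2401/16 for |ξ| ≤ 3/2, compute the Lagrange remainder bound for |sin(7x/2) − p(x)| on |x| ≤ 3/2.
64827/2048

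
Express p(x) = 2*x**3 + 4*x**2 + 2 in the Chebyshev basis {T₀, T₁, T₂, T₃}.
(4)T₀ + (3/2)T₁ + (2)T₂ + (1/2)T₃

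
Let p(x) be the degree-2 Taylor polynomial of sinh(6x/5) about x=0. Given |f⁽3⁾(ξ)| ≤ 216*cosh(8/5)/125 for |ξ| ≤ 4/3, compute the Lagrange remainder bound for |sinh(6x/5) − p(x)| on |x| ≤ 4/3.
256*cosh(8/5)/375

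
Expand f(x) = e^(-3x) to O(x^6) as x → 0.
1 - 3*x + 9*x**2/2 - 9*x**3/2 + 27*x**4/8 - 81*x**5/40 + O(x**6)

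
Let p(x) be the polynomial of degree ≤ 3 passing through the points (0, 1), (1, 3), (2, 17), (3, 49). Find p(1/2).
7/8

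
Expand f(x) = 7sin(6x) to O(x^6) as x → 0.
42*x - 252*x**3 + 2268*x**5/5 + O(x**6)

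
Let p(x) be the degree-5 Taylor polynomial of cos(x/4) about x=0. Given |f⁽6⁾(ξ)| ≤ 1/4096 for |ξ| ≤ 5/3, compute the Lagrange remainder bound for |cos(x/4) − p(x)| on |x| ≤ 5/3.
3125/429981696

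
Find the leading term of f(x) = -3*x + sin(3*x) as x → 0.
-9*x**3/2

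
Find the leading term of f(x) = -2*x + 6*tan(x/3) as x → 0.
2*x**3/27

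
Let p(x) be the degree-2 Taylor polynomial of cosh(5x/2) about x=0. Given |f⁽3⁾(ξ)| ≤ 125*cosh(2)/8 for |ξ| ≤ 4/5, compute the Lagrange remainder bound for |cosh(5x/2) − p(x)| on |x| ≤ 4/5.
4*cosh(2)/3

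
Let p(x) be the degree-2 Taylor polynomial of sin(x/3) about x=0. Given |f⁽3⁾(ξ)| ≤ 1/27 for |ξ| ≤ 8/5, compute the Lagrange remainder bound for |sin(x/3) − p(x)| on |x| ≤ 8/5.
256/10125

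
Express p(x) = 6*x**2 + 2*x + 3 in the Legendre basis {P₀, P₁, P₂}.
(5)P₀ + (2)P₁ + (4)P₂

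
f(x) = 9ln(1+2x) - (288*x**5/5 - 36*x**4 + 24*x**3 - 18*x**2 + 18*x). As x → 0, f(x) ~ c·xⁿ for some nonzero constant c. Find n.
6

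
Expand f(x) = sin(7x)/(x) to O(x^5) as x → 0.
7 - 343*x**2/6 + 16807*x**4/120 + O(x**5)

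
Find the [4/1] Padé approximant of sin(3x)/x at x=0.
81*x**4/40 - 9*x**2/2 + 3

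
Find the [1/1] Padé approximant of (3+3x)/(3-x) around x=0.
(x + 1)/(1 - x/3)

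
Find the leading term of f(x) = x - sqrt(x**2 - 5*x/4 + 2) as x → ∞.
5/8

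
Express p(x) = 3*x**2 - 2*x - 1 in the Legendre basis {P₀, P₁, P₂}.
(-2)P₁ + (2)P₂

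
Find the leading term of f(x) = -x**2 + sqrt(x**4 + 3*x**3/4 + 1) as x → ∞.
3*x/8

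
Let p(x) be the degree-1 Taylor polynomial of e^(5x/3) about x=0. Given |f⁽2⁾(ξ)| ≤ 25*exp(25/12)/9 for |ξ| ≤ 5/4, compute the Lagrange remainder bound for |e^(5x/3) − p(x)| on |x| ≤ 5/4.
625*exp(25/12)/288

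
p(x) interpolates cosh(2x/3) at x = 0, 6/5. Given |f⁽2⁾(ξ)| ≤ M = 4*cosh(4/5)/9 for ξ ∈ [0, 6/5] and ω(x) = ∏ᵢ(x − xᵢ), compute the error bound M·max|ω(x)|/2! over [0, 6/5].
2*cosh(4/5)/25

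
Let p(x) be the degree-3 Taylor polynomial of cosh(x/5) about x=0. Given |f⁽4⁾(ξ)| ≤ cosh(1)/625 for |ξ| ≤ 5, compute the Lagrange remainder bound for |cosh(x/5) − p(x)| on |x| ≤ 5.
cosh(1)/24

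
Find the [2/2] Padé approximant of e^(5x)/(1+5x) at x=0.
(175*x**2/36 + 10*x/3 + 1)/(-275*x**2/36 + 10*x/3 + 1)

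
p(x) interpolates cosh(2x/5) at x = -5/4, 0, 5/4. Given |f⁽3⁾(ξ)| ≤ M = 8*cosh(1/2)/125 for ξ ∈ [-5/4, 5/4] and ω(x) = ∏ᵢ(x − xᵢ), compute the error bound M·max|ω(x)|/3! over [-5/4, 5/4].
sqrt(3)*cosh(1/2)/216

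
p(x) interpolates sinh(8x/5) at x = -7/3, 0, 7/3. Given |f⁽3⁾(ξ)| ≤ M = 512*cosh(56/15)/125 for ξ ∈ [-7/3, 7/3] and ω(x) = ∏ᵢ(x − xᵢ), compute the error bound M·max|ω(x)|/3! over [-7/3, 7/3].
175616*sqrt(3)*cosh(56/15)/91125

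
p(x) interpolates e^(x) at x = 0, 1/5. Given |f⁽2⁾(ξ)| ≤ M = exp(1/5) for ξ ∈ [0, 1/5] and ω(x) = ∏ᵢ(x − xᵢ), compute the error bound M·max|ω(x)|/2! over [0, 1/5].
exp(1/5)/200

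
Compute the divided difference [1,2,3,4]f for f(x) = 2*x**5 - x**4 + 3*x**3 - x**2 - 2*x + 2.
123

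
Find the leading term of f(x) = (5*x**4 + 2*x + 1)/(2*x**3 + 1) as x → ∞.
5*x/2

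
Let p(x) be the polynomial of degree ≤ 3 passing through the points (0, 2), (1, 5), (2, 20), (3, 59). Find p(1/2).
11/4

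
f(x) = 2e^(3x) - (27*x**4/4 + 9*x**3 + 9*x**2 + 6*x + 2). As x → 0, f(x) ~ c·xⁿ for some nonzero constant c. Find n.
5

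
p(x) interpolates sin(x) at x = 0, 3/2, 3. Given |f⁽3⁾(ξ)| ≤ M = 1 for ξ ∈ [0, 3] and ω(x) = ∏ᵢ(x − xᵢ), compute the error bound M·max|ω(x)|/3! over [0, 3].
sqrt(3)/8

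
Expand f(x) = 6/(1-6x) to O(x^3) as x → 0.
6 + 36*x + 216*x**2 + O(x**3)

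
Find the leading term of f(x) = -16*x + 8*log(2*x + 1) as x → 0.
-16*x**2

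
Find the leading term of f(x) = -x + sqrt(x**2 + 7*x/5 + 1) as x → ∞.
7/10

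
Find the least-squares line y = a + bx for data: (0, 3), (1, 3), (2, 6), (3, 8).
a = 23/10, b = 9/5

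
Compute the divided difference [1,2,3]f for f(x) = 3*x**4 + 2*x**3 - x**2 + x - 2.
86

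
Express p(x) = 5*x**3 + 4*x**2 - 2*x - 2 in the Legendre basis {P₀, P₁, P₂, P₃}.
(-2/3)P₀ + P₁ + (8/3)P₂ + (2)P₃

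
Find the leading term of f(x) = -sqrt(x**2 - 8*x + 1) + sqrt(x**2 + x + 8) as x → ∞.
9/2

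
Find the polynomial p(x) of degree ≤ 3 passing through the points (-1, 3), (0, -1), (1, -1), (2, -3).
-x**3 + 2*x**2 - x - 1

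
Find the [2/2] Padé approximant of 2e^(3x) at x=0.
(3*x**2/2 + 3*x + 2)/(3*x**2/4 - 3*x/2 + 1)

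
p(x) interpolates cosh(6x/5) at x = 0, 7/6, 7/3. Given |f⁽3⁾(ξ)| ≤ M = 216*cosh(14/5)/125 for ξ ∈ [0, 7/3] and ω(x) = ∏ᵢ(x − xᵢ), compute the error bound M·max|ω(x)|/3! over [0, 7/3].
343*sqrt(3)*cosh(14/5)/3375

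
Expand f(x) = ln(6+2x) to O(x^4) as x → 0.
log(6) + x/3 - x**2/18 + x**3/81 + O(x**4)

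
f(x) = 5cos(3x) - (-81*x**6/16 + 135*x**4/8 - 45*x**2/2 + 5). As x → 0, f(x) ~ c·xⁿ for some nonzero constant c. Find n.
8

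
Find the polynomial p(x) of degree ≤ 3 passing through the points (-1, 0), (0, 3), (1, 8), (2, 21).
x**3 + x**2 + 3*x + 3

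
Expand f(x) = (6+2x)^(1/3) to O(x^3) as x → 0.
6**(1/3) + 6**(1/3)*x/9 - 6**(1/3)*x**2/81 + O(x**3)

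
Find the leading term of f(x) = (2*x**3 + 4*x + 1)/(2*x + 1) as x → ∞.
x**2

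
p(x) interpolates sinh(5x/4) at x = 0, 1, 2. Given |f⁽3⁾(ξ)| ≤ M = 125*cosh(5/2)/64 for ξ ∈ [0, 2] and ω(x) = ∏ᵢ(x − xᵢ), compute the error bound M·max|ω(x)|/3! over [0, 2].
125*sqrt(3)*cosh(5/2)/1728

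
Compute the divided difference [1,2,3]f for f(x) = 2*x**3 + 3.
12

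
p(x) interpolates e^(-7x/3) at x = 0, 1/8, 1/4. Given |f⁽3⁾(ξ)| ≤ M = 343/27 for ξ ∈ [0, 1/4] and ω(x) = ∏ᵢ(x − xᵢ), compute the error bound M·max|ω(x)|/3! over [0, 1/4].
343*sqrt(3)/373248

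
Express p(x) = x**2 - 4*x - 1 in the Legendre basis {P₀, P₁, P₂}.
(-2/3)P₀ + (-4)P₁ + (2/3)P₂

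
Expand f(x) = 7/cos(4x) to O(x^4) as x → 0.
7 + 56*x**2 + O(x**4)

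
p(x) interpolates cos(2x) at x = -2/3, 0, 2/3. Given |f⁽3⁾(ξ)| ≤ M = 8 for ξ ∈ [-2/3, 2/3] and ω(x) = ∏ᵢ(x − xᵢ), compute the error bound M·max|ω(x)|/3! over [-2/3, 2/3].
64*sqrt(3)/729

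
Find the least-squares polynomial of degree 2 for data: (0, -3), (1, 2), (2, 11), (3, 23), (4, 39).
-106/35 + (47/14)x + (25/14)x²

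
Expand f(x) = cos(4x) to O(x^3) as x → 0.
1 - 8*x**2 + O(x**3)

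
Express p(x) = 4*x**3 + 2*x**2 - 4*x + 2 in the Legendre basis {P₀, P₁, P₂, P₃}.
(8/3)P₀ + (-8/5)P₁ + (4/3)P₂ + (8/5)P₃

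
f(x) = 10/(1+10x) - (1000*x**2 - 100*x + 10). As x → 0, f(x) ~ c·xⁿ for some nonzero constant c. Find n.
3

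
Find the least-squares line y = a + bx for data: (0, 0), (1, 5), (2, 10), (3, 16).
a = -1/5, b = 53/10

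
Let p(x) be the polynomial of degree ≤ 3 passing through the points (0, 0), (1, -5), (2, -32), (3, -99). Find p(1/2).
-7/8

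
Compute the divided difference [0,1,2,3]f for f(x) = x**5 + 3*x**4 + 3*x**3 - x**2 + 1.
46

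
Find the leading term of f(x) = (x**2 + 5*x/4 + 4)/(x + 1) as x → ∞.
x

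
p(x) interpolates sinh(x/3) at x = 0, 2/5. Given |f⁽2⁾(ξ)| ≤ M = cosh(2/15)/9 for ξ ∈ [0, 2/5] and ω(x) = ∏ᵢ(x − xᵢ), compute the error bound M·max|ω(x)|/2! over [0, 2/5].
cosh(2/15)/450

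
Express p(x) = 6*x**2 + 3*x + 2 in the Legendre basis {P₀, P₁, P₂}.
(4)P₀ + (3)P₁ + (4)P₂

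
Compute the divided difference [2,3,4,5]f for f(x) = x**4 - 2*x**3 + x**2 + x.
12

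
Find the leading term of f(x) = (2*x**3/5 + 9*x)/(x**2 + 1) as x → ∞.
2*x/5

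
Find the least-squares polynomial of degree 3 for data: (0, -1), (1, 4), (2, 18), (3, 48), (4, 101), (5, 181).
-19/21 + (116/63)x + (149/84)x² + (37/36)x³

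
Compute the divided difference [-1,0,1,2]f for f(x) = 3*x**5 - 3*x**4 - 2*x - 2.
9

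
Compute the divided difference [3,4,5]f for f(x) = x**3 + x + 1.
12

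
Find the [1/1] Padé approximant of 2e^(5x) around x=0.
(5*x + 2)/(1 - 5*x/2)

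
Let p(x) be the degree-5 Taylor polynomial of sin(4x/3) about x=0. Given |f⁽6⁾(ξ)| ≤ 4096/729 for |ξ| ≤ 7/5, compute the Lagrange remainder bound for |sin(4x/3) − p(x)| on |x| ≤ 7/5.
30118144/512578125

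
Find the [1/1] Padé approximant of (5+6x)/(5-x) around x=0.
(6*x/5 + 1)/(1 - x/5)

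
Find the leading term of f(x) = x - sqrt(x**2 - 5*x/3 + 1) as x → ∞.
5/6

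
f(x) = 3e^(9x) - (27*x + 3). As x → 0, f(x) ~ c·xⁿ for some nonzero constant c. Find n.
2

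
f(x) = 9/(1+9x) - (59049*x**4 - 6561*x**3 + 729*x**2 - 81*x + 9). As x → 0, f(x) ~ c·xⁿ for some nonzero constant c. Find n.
5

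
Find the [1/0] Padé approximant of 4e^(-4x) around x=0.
4 - 16*x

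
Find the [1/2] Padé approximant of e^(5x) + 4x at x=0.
(3149*x/411 + 1)/(-125*x**2/274 - 550*x/411 + 1)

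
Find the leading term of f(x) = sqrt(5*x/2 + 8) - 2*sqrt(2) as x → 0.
5*sqrt(2)*x/16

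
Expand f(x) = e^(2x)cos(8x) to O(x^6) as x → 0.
1 + 2*x - 30*x**2 - 188*x**3/3 + 322*x**4/3 + 4484*x**5/15 + O(x**6)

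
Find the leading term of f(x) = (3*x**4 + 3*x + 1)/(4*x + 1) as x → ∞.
3*x**3/4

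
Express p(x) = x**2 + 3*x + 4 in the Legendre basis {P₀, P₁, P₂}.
(13/3)P₀ + (3)P₁ + (2/3)P₂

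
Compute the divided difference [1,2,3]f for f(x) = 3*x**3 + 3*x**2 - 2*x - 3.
21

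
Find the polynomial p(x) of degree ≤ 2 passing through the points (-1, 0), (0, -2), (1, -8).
-2*x**2 - 4*x - 2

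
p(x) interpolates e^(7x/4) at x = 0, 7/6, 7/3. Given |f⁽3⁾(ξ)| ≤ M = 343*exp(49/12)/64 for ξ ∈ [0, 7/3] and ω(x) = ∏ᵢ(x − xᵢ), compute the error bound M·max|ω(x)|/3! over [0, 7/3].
117649*sqrt(3)*exp(49/12)/373248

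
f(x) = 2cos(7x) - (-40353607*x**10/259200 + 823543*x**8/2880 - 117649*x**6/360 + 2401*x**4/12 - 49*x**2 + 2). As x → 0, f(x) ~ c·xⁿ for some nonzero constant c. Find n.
12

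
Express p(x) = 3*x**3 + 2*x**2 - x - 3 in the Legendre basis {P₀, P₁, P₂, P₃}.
(-7/3)P₀ + (4/5)P₁ + (4/3)P₂ + (6/5)P₃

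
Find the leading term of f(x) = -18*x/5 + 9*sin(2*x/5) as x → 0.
-12*x**3/125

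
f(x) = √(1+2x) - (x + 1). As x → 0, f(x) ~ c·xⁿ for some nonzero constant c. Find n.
2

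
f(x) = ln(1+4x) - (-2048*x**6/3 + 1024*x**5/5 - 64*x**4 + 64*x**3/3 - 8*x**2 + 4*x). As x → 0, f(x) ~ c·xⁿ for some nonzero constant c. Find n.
7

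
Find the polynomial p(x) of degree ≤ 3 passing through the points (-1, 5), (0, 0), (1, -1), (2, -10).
-2*x**3 + 2*x**2 - x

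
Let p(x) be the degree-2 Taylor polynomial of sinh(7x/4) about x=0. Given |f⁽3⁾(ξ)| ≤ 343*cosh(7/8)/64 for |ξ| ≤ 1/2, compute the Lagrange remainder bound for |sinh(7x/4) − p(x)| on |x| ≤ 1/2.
343*cosh(7/8)/3072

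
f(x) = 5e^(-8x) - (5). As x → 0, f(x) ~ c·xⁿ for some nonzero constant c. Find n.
1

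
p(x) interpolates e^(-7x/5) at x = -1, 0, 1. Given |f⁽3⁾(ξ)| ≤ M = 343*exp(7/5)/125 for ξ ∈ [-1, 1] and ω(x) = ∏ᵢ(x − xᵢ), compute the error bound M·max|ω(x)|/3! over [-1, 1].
343*sqrt(3)*exp(7/5)/3375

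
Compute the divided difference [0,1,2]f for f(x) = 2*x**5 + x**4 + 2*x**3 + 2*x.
43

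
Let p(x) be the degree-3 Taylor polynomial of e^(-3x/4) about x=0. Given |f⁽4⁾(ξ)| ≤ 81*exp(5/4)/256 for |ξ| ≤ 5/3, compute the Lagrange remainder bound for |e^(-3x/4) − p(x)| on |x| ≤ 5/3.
625*exp(5/4)/6144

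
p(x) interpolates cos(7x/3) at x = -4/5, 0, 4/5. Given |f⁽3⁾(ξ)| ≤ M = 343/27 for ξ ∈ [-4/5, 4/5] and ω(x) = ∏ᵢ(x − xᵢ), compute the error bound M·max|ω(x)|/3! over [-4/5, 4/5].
21952*sqrt(3)/91125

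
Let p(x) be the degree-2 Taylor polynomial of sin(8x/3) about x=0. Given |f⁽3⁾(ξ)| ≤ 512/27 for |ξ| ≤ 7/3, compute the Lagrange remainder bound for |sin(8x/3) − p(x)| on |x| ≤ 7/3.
87808/2187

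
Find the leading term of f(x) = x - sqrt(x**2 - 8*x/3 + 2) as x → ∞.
4/3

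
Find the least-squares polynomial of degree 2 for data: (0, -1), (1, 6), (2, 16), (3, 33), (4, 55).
-5/7 + (233/70)x + (37/14)x²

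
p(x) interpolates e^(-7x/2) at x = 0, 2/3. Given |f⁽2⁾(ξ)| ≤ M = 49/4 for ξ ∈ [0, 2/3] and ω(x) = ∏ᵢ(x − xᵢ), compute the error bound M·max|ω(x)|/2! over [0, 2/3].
49/72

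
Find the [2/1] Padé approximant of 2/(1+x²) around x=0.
2 - 2*x**2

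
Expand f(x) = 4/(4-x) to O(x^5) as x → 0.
1 + x/4 + x**2/16 + x**3/64 + x**4/256 + O(x**5)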